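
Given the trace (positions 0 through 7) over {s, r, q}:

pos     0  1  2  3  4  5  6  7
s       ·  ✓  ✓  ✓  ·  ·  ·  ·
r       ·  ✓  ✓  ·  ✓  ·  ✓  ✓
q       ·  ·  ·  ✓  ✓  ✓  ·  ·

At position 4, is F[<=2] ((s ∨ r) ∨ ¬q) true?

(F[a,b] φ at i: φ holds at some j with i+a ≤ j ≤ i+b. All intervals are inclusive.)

Check ((s ∨ r) ∨ ¬q) at each j in [4,6]:
  j=4: true
  j=5: false
  j=6: true
Found at j=4 → formula holds.

Yes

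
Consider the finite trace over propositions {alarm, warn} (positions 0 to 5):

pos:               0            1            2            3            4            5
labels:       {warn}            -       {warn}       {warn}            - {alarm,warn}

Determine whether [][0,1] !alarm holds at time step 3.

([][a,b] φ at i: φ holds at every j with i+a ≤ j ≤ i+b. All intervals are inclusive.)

True

Check !alarm at every j in [3,4]:
  j=3: true
  j=4: true
All positions satisfy it → formula holds.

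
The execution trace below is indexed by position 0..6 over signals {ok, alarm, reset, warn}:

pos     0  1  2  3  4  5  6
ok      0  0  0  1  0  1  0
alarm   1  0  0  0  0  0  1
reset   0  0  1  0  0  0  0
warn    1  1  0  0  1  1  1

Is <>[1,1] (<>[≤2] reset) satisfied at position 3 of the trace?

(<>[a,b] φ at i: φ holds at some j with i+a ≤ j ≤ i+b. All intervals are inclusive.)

No

Check <>[≤2] reset at each j in [4,4]:
  j=4: fails (none in [4,6])
No position in the window satisfies it → formula fails.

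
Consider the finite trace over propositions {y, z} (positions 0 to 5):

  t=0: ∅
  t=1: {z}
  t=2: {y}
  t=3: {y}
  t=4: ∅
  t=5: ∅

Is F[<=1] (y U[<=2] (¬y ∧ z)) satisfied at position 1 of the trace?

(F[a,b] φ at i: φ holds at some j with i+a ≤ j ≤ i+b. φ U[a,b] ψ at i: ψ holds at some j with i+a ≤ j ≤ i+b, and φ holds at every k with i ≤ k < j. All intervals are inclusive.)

Yes

Check (y U[<=2] (¬y ∧ z)) at each j in [1,2]:
  j=1: holds
  j=2: fails
Found at j=1 → formula holds.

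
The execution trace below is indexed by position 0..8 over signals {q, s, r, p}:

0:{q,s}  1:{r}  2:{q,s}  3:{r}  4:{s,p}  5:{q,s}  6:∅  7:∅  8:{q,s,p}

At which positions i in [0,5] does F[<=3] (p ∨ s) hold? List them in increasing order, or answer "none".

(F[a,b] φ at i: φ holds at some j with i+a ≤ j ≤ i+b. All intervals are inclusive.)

Evaluate at each i in [0,5]:
  i=0: ✓ (witness j=0)
  i=1: ✓ (witness j=2)
  i=2: ✓ (witness j=2)
  i=3: ✓ (witness j=4)
  i=4: ✓ (witness j=4)
  i=5: ✓ (witness j=5)

0, 1, 2, 3, 4, 5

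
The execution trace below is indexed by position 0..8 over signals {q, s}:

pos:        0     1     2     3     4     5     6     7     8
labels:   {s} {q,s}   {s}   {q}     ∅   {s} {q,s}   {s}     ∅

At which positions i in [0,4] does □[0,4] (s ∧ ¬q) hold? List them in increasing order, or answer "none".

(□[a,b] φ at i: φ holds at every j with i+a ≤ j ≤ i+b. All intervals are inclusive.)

Evaluate at each i in [0,4]:
  i=0: ✗ (fails at j=1)
  i=1: ✗ (fails at j=1)
  i=2: ✗ (fails at j=3)
  i=3: ✗ (fails at j=3)
  i=4: ✗ (fails at j=4)

none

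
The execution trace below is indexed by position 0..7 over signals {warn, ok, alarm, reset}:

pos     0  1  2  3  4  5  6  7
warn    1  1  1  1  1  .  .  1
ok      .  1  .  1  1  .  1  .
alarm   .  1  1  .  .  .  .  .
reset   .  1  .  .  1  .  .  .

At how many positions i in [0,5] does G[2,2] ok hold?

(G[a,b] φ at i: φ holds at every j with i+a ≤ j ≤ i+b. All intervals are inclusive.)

Evaluate at each i in [0,5]:
  i=0: ✗ (fails at j=2)
  i=1: ✓ (all of [3,3])
  i=2: ✓ (all of [4,4])
  i=3: ✗ (fails at j=5)
  i=4: ✓ (all of [6,6])
  i=5: ✗ (fails at j=7)
Positions where it holds: {1, 2, 4} → 3.

3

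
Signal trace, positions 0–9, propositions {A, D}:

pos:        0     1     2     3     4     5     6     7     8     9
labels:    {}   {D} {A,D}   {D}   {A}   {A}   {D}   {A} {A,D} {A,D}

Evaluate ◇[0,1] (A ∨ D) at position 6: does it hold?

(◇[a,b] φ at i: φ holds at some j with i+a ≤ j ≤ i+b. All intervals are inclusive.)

True

Check (A ∨ D) at each j in [6,7]:
  j=6: true
  j=7: true
Found at j=6 → formula holds.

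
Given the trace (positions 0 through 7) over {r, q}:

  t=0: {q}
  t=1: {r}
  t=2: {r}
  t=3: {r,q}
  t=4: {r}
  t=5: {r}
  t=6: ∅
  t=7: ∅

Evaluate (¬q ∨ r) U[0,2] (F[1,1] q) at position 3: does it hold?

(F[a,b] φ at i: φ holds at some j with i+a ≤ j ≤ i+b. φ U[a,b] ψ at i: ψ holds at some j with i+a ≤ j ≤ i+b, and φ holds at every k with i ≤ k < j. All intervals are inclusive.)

Does not hold

Need some j in [3,5] with F[1,1] q, and (¬q ∨ r) at every k in [3,j-1].
  j=3: F[1,1] q — fails (none in [4,4]).
  j=4: F[1,1] q — fails (none in [5,5]).
  j=5: F[1,1] q — fails (none in [6,6]).
No j in the window works → until fails.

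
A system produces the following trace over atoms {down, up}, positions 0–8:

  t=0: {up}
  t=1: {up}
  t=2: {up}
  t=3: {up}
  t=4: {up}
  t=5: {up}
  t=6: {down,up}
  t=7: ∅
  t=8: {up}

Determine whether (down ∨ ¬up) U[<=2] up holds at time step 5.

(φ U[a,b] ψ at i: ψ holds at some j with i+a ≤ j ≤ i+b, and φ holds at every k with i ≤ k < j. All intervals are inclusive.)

Need some j in [5,7] with up, and (down ∨ ¬up) at every k in [5,j-1].
  j=5: up holds; no prefix to check → satisfied.

Yes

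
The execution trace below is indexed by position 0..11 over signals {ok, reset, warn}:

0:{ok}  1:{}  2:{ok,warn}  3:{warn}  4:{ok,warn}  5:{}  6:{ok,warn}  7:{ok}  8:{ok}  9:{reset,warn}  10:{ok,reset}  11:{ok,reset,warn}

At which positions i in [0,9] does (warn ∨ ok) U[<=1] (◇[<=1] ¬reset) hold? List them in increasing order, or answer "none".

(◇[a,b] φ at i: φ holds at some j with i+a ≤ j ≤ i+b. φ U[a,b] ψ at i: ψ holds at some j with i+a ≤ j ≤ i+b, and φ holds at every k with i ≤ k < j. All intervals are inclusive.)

0, 1, 2, 3, 4, 5, 6, 7, 8

Evaluate at each i in [0,9]:
  i=0: ✓ (rhs at j=0)
  i=1: ✓ (rhs at j=1)
  i=2: ✓ (rhs at j=2)
  i=3: ✓ (rhs at j=3)
  i=4: ✓ (rhs at j=4)
  i=5: ✓ (rhs at j=5)
  i=6: ✓ (rhs at j=6)
  i=7: ✓ (rhs at j=7)
  i=8: ✓ (rhs at j=8)
  i=9: ✗ (no rhs in [9,10])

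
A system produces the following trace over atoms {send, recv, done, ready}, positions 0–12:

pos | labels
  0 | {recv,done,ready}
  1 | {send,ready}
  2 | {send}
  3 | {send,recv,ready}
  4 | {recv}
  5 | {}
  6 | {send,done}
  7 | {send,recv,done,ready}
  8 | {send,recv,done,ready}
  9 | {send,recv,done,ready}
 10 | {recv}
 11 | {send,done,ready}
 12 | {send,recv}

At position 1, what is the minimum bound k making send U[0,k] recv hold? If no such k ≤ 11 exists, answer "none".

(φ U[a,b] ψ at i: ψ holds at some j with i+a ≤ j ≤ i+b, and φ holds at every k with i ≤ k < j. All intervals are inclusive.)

2

Need earliest j ≥ 1 with recv, and send at every k in [1,j-1].
  j=1: rhs fails.
  j=2: rhs fails.
  j=3: rhs holds; lhs holds on [1,2]. k = 2.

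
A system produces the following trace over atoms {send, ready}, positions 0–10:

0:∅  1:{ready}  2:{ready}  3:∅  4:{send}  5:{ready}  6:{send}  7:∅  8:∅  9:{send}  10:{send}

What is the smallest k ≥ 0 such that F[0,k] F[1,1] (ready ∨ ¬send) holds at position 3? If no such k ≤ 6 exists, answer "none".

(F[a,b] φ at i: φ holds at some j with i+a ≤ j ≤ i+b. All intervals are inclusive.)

Scan j = 3,4,… for F[1,1] (ready ∨ ¬send):
  j=3: fails
  j=4: holds
First hit at j=4, so smallest k = 4-3 = 1.

1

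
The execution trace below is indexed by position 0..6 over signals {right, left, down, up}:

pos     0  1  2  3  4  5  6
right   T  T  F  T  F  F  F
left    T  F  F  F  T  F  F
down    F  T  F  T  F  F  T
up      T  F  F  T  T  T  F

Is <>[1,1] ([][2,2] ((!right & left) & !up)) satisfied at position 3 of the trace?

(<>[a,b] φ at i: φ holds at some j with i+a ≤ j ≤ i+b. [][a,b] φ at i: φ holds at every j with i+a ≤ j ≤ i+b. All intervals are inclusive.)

Does not hold

Check [][2,2] ((!right & left) & !up) at each j in [4,4]:
  j=4: fails at 6
No position in the window satisfies it → formula fails.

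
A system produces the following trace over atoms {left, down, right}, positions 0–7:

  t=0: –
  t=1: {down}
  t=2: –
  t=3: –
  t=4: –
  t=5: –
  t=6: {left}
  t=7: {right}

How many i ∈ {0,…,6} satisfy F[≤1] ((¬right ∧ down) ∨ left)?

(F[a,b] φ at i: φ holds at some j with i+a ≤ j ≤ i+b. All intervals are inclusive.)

Evaluate at each i in [0,6]:
  i=0: ✓ (witness j=1)
  i=1: ✓ (witness j=1)
  i=2: ✗ (none in [2,3])
  i=3: ✗ (none in [3,4])
  i=4: ✗ (none in [4,5])
  i=5: ✓ (witness j=6)
  i=6: ✓ (witness j=6)
Positions where it holds: {0, 1, 5, 6} → 4.

4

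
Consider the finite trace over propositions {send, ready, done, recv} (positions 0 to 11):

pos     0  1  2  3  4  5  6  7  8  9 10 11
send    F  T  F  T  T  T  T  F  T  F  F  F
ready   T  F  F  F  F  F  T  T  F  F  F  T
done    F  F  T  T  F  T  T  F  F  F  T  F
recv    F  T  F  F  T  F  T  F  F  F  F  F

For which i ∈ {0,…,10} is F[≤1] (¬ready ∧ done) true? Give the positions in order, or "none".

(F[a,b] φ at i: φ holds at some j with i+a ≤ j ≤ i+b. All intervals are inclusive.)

1, 2, 3, 4, 5, 9, 10

Evaluate at each i in [0,10]:
  i=0: ✗ (none in [0,1])
  i=1: ✓ (witness j=2)
  i=2: ✓ (witness j=2)
  i=3: ✓ (witness j=3)
  i=4: ✓ (witness j=5)
  i=5: ✓ (witness j=5)
  i=6: ✗ (none in [6,7])
  i=7: ✗ (none in [7,8])
  i=8: ✗ (none in [8,9])
  i=9: ✓ (witness j=10)
  i=10: ✓ (witness j=10)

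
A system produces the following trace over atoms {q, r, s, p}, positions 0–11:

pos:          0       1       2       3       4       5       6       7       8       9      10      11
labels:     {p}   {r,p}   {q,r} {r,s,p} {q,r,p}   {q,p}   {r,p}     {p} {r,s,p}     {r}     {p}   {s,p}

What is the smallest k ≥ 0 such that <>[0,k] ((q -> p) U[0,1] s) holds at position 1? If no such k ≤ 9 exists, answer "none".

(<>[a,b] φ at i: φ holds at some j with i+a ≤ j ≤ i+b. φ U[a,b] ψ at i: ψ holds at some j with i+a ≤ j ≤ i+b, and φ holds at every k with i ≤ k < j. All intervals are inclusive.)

2

Scan j = 1,2,… for ((q -> p) U[0,1] s):
  j=1: fails
  j=2: fails
  j=3: holds
First hit at j=3, so smallest k = 3-1 = 2.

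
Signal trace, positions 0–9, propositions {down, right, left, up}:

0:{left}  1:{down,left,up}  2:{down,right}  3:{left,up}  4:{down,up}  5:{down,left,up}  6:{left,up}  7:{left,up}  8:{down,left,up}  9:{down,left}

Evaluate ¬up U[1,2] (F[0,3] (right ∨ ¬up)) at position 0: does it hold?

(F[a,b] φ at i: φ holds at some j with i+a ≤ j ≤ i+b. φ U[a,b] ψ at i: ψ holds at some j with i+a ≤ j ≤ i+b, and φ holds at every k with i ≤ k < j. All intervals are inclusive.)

Need some j in [1,2] with F[0,3] (right ∨ ¬up), and ¬up at every k in [0,j-1].
  j=1: F[0,3] (right ∨ ¬up) holds; ¬up holds at every k in [0,0] → satisfied.

Yes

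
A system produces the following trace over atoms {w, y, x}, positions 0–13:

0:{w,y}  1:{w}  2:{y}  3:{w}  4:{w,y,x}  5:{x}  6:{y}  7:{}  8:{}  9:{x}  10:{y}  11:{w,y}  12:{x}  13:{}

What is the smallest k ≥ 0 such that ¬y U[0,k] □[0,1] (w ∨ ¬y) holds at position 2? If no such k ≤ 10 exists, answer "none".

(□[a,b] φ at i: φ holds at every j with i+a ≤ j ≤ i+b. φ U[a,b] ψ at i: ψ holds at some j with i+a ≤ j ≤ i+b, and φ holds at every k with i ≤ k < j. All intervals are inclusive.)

Need earliest j ≥ 2 with □[0,1] (w ∨ ¬y), and ¬y at every k in [2,j-1].
  j=2: rhs fails.
  j=3: rhs holds but lhs fails at k=2.
  j=4: rhs holds but lhs fails at k=2.
  j=5: rhs fails.
  j=6: rhs fails.
  j=7: rhs holds but lhs fails at k=2.
  j=8: rhs holds but lhs fails at k=2.
  j=9: rhs fails.
  j=10: rhs fails.
  j=11: rhs holds but lhs fails at k=2.
  j=12: rhs holds but lhs fails at k=2.
No witness within the range → none.

none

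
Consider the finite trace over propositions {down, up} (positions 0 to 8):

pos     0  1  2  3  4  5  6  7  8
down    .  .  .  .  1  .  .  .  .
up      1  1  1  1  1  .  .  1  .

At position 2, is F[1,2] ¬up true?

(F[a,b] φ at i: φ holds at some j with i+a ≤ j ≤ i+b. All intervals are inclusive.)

Does not hold

Check ¬up at each j in [3,4]:
  j=3: false
  j=4: false
No position in the window satisfies it → formula fails.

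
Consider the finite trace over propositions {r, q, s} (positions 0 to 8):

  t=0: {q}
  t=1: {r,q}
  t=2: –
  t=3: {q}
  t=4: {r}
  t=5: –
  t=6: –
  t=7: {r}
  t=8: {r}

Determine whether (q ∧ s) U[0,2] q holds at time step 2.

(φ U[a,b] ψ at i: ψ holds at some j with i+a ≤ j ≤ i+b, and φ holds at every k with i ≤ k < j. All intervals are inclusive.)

Does not hold

Need some j in [2,4] with q, and (q ∧ s) at every k in [2,j-1].
  j=2: q false.
  j=3: q holds, but (q ∧ s) fails at k=2 → not this j.
  j=4: q false.
No j in the window works → until fails.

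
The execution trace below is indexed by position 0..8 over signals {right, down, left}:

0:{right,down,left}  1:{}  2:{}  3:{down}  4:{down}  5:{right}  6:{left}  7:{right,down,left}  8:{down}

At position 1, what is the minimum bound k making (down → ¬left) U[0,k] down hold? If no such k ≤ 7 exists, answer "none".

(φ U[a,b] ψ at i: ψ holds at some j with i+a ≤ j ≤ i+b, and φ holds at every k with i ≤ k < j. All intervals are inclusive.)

Need earliest j ≥ 1 with down, and (down → ¬left) at every k in [1,j-1].
  j=1: rhs fails.
  j=2: rhs fails.
  j=3: rhs holds; lhs holds on [1,2]. k = 2.

2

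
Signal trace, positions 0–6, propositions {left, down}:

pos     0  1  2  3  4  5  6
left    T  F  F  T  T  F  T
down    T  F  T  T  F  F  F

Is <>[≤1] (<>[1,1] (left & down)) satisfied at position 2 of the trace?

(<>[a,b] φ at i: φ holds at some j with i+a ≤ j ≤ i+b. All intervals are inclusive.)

Check <>[1,1] (left & down) at each j in [2,3]:
  j=2: holds (witness at 3)
  j=3: fails (none in [4,4])
Found at j=2 → formula holds.

Yes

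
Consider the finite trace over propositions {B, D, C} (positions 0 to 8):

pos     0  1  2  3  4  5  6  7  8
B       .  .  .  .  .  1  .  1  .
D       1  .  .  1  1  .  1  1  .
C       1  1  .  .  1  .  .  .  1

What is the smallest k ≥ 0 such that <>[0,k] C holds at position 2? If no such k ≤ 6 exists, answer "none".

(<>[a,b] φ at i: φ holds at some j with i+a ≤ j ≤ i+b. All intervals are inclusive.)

Scan j = 2,3,… for C:
  j=2: fails
  j=3: fails
  j=4: holds
First hit at j=4, so smallest k = 4-2 = 2.

2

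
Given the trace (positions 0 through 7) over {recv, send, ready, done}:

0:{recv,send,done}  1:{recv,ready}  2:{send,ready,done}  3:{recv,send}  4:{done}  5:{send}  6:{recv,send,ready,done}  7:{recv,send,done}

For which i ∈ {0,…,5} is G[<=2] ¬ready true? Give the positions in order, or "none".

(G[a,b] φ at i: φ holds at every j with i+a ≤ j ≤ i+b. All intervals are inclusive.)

3

Evaluate at each i in [0,5]:
  i=0: ✗ (fails at j=1)
  i=1: ✗ (fails at j=1)
  i=2: ✗ (fails at j=2)
  i=3: ✓ (all of [3,5])
  i=4: ✗ (fails at j=6)
  i=5: ✗ (fails at j=6)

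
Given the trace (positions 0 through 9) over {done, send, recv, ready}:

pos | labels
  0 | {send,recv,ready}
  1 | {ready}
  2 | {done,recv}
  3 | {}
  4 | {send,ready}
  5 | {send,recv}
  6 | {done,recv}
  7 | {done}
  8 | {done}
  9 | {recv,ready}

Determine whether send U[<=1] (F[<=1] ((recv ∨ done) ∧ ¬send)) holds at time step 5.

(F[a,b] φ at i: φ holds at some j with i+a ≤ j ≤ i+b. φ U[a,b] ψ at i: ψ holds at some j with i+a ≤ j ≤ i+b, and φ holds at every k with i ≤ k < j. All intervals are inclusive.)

Need some j in [5,6] with F[<=1] ((recv ∨ done) ∧ ¬send), and send at every k in [5,j-1].
  j=5: F[<=1] ((recv ∨ done) ∧ ¬send) holds; no prefix to check → satisfied.

True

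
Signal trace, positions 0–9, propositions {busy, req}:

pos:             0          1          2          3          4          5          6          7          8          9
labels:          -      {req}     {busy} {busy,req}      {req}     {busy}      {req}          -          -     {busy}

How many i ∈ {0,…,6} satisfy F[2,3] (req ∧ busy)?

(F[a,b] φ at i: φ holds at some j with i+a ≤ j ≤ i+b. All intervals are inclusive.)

Evaluate at each i in [0,6]:
  i=0: ✓ (witness j=3)
  i=1: ✓ (witness j=3)
  i=2: ✗ (none in [4,5])
  i=3: ✗ (none in [5,6])
  i=4: ✗ (none in [6,7])
  i=5: ✗ (none in [7,8])
  i=6: ✗ (none in [8,9])
Positions where it holds: {0, 1} → 2.

2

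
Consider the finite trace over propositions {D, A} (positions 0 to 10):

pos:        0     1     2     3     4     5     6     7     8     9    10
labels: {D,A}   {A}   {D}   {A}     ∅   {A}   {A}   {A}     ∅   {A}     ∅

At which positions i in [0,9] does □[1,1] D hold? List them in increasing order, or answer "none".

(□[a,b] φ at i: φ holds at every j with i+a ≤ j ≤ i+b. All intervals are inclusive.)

Evaluate at each i in [0,9]:
  i=0: ✗ (fails at j=1)
  i=1: ✓ (all of [2,2])
  i=2: ✗ (fails at j=3)
  i=3: ✗ (fails at j=4)
  i=4: ✗ (fails at j=5)
  i=5: ✗ (fails at j=6)
  i=6: ✗ (fails at j=7)
  i=7: ✗ (fails at j=8)
  i=8: ✗ (fails at j=9)
  i=9: ✗ (fails at j=10)

1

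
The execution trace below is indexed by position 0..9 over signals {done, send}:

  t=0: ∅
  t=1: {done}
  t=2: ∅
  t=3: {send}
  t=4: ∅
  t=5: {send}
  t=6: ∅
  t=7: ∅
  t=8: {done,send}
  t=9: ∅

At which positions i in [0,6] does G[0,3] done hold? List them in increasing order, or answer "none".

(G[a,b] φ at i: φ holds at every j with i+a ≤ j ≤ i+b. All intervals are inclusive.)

none

Evaluate at each i in [0,6]:
  i=0: ✗ (fails at j=0)
  i=1: ✗ (fails at j=2)
  i=2: ✗ (fails at j=2)
  i=3: ✗ (fails at j=3)
  i=4: ✗ (fails at j=4)
  i=5: ✗ (fails at j=5)
  i=6: ✗ (fails at j=6)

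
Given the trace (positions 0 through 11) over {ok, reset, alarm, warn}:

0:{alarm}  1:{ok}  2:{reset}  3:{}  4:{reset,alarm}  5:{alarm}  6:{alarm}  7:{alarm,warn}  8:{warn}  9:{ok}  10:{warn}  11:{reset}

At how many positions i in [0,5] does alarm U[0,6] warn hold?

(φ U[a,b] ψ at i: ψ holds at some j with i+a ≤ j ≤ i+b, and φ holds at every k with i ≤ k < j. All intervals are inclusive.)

Evaluate at each i in [0,5]:
  i=0: ✗ (no rhs in [0,6])
  i=1: ✗ (lhs fails at k=1 before rhs at j=7)
  i=2: ✗ (lhs fails at k=2 before rhs at j=7)
  i=3: ✗ (lhs fails at k=3 before rhs at j=7)
  i=4: ✓ (rhs at j=7; lhs holds on [4,6])
  i=5: ✓ (rhs at j=7; lhs holds on [5,6])
Positions where it holds: {4, 5} → 2.

2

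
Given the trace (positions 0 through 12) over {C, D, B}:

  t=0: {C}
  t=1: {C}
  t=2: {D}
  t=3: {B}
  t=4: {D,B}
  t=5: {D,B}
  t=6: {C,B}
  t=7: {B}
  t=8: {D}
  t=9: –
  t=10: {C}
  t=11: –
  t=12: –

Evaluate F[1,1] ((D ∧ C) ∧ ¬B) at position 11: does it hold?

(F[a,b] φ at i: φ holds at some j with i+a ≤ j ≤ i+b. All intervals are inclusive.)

Check ((D ∧ C) ∧ ¬B) at each j in [12,12]:
  j=12: false
No position in the window satisfies it → formula fails.

No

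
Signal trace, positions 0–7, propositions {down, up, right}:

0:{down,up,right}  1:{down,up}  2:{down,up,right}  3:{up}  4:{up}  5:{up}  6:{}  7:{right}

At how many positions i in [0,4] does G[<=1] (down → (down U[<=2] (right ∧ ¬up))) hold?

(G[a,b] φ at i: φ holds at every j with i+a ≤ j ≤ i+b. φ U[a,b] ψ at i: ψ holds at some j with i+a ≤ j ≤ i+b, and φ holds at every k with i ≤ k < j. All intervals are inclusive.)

Evaluate at each i in [0,4]:
  i=0: ✗ (fails at j=0)
  i=1: ✗ (fails at j=1)
  i=2: ✗ (fails at j=2)
  i=3: ✓ (all of [3,4])
  i=4: ✓ (all of [4,5])
Positions where it holds: {3, 4} → 2.

2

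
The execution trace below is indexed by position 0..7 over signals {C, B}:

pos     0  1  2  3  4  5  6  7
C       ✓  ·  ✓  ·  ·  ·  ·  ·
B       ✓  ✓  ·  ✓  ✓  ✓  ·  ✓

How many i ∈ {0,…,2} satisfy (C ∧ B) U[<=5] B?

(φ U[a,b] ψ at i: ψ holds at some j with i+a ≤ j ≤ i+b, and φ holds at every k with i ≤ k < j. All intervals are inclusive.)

Evaluate at each i in [0,2]:
  i=0: ✓ (rhs at j=0)
  i=1: ✓ (rhs at j=1)
  i=2: ✗ (lhs fails at k=2 before rhs at j=3)
Positions where it holds: {0, 1} → 2.

2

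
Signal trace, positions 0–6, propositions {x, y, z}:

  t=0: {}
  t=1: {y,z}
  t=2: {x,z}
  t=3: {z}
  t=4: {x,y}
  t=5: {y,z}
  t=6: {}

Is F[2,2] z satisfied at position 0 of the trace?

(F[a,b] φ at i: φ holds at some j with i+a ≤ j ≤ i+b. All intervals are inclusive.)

True

Check z at each j in [2,2]:
  j=2: true
Found at j=2 → formula holds.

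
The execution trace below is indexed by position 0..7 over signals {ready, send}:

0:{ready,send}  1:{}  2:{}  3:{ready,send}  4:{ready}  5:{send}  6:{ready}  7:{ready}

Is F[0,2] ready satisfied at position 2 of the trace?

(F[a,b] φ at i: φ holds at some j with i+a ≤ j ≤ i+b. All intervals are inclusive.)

True

Check ready at each j in [2,4]:
  j=2: false
  j=3: true
  j=4: true
Found at j=3 → formula holds.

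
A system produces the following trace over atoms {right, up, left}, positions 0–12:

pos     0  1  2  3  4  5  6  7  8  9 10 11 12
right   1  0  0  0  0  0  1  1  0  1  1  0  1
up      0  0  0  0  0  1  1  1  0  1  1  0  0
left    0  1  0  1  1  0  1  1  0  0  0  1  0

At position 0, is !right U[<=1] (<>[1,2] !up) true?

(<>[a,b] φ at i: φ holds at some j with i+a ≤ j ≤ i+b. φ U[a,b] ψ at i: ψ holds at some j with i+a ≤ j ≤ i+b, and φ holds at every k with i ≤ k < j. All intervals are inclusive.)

Need some j in [0,1] with <>[1,2] !up, and !right at every k in [0,j-1].
  j=0: <>[1,2] !up holds; no prefix to check → satisfied.

Yes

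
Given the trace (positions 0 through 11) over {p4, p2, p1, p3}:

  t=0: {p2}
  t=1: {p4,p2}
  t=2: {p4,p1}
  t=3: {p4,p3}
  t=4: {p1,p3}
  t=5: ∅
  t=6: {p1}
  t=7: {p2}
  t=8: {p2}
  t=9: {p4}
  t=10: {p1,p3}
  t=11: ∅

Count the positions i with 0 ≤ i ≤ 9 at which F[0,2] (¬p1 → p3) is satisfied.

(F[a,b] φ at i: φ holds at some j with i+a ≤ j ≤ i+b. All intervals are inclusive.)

9

Evaluate at each i in [0,9]:
  i=0: ✓ (witness j=2)
  i=1: ✓ (witness j=2)
  i=2: ✓ (witness j=2)
  i=3: ✓ (witness j=3)
  i=4: ✓ (witness j=4)
  i=5: ✓ (witness j=6)
  i=6: ✓ (witness j=6)
  i=7: ✗ (none in [7,9])
  i=8: ✓ (witness j=10)
  i=9: ✓ (witness j=10)
Positions where it holds: {0, 1, 2, 3, 4, 5, 6, 8, 9} → 9.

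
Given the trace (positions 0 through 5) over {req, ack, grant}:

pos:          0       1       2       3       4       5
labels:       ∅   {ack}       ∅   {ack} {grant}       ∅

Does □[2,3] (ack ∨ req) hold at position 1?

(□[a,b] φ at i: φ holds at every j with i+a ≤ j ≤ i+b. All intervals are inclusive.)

False

Check (ack ∨ req) at every j in [3,4]:
  j=3: true
  j=4: false
Fails at j=4 → formula fails.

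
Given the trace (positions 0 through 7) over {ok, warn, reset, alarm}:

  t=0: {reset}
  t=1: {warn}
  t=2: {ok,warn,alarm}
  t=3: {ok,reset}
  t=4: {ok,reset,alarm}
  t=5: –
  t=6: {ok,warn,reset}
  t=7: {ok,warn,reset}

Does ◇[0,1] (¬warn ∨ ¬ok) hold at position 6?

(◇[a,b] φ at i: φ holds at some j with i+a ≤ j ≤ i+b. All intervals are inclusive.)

Check (¬warn ∨ ¬ok) at each j in [6,7]:
  j=6: false
  j=7: false
No position in the window satisfies it → formula fails.

False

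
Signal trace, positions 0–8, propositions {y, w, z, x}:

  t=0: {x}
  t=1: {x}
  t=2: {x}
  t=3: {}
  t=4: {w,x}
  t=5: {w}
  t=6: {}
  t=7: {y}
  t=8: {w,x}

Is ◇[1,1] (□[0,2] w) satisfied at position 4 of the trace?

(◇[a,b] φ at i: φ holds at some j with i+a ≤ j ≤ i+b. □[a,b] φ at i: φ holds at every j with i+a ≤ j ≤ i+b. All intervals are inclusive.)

Check □[0,2] w at each j in [5,5]:
  j=5: fails at 6
No position in the window satisfies it → formula fails.

Does not hold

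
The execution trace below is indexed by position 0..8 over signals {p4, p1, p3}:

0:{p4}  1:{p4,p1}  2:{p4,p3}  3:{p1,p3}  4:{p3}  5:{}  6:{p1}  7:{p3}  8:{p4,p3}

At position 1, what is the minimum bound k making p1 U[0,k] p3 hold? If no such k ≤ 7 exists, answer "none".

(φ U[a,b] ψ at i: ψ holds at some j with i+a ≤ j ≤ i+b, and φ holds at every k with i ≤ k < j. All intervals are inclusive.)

Need earliest j ≥ 1 with p3, and p1 at every k in [1,j-1].
  j=1: rhs fails.
  j=2: rhs holds; lhs holds on [1,1]. k = 1.

1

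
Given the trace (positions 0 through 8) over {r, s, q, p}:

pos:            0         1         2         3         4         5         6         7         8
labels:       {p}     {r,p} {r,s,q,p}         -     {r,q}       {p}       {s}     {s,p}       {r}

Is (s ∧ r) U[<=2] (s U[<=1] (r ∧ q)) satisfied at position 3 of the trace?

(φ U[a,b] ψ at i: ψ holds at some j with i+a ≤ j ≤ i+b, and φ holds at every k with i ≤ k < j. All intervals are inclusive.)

False

Need some j in [3,5] with (s U[<=1] (r ∧ q)), and (s ∧ r) at every k in [3,j-1].
  j=3: (s U[<=1] (r ∧ q)) — fails.
  j=4: (s U[<=1] (r ∧ q)) holds, but (s ∧ r) fails at k=3 → not this j.
  j=5: (s U[<=1] (r ∧ q)) — fails.
No j in the window works → until fails.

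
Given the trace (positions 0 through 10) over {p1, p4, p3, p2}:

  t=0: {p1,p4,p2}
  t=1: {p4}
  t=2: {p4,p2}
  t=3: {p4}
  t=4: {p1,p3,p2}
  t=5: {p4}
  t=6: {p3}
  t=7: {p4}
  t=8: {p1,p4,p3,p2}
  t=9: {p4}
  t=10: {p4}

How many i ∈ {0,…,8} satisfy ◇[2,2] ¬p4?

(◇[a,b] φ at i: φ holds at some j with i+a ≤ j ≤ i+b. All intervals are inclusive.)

2

Evaluate at each i in [0,8]:
  i=0: ✗ (none in [2,2])
  i=1: ✗ (none in [3,3])
  i=2: ✓ (witness j=4)
  i=3: ✗ (none in [5,5])
  i=4: ✓ (witness j=6)
  i=5: ✗ (none in [7,7])
  i=6: ✗ (none in [8,8])
  i=7: ✗ (none in [9,9])
  i=8: ✗ (none in [10,10])
Positions where it holds: {2, 4} → 2.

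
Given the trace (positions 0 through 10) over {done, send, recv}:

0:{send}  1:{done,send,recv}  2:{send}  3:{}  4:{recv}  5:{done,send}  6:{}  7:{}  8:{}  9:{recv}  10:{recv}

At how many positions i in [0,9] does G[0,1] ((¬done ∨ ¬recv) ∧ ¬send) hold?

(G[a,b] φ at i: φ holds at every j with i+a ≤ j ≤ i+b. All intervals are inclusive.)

5

Evaluate at each i in [0,9]:
  i=0: ✗ (fails at j=0)
  i=1: ✗ (fails at j=1)
  i=2: ✗ (fails at j=2)
  i=3: ✓ (all of [3,4])
  i=4: ✗ (fails at j=5)
  i=5: ✗ (fails at j=5)
  i=6: ✓ (all of [6,7])
  i=7: ✓ (all of [7,8])
  i=8: ✓ (all of [8,9])
  i=9: ✓ (all of [9,10])
Positions where it holds: {3, 6, 7, 8, 9} → 5.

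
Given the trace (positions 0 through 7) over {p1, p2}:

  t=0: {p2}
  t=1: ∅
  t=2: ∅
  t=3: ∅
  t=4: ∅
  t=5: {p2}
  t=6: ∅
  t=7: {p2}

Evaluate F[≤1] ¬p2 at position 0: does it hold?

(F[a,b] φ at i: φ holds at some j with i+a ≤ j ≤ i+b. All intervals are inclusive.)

Check ¬p2 at each j in [0,1]:
  j=0: false
  j=1: true
Found at j=1 → formula holds.

Holds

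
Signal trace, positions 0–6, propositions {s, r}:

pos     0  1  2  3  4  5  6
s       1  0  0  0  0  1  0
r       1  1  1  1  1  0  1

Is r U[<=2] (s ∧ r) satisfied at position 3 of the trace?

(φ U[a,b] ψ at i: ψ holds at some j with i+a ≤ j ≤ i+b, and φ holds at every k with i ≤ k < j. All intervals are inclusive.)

Does not hold

Need some j in [3,5] with (s ∧ r), and r at every k in [3,j-1].
  j=3: (s ∧ r) false.
  j=4: (s ∧ r) false.
  j=5: (s ∧ r) false.
No j in the window works → until fails.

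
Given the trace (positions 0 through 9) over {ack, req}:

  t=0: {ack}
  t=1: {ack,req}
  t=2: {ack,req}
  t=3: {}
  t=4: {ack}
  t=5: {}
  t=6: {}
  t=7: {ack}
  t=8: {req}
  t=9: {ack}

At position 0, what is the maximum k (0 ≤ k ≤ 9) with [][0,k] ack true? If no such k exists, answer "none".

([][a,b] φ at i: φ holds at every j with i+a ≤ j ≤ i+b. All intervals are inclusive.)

ack must hold from j=0 onward; find where it first fails.
  j=0: holds
  j=1: holds
  j=2: holds
  j=3: fails
Holds on [0,2], so largest k = 2.

2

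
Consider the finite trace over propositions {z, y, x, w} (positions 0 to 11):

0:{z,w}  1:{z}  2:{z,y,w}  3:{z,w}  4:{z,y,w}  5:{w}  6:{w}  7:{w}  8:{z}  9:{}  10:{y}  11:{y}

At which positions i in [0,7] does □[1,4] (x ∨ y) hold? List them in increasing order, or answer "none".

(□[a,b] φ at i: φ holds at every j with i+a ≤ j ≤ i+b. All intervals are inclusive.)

Evaluate at each i in [0,7]:
  i=0: ✗ (fails at j=1)
  i=1: ✗ (fails at j=3)
  i=2: ✗ (fails at j=3)
  i=3: ✗ (fails at j=5)
  i=4: ✗ (fails at j=5)
  i=5: ✗ (fails at j=6)
  i=6: ✗ (fails at j=7)
  i=7: ✗ (fails at j=8)

none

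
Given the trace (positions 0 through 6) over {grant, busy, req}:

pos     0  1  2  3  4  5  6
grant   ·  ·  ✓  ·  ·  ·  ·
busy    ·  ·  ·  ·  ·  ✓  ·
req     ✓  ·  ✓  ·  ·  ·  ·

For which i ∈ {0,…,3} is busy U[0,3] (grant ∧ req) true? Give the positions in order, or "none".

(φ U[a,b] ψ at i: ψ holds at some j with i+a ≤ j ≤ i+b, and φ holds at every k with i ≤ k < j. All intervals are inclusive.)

Evaluate at each i in [0,3]:
  i=0: ✗ (lhs fails at k=0 before rhs at j=2)
  i=1: ✗ (lhs fails at k=1 before rhs at j=2)
  i=2: ✓ (rhs at j=2)
  i=3: ✗ (no rhs in [3,6])

2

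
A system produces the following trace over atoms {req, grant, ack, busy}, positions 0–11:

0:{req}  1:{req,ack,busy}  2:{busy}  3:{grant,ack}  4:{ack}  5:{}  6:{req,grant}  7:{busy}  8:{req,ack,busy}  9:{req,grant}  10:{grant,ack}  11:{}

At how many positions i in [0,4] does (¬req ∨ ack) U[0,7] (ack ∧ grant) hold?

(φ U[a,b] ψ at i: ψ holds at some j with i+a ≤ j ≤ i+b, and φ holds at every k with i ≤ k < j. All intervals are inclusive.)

3

Evaluate at each i in [0,4]:
  i=0: ✗ (lhs fails at k=0 before rhs at j=3)
  i=1: ✓ (rhs at j=3; lhs holds on [1,2])
  i=2: ✓ (rhs at j=3; lhs holds on [2,2])
  i=3: ✓ (rhs at j=3)
  i=4: ✗ (lhs fails at k=6 before rhs at j=10)
Positions where it holds: {1, 2, 3} → 3.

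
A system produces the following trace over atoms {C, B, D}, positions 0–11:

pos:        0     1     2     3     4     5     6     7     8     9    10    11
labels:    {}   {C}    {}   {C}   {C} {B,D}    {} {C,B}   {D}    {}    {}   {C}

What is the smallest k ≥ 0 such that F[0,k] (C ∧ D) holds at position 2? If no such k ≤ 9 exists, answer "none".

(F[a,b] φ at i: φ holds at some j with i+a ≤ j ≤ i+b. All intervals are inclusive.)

Scan j = 2,3,… for (C ∧ D):
  j=2: fails
  j=3: fails
  j=4: fails
  j=5: fails
  j=6: fails
  j=7: fails
  j=8: fails
  j=9: fails
  j=10: fails
  j=11: fails
No j in [2,11] satisfies it → none.

none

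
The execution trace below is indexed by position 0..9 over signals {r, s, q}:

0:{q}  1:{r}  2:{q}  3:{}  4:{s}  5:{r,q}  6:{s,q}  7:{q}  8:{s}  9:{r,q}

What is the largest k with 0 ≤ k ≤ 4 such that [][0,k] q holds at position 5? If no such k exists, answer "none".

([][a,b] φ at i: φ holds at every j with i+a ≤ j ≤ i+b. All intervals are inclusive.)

q must hold from j=5 onward; find where it first fails.
  j=5: holds
  j=6: holds
  j=7: holds
  j=8: fails
Holds on [5,7], so largest k = 2.

2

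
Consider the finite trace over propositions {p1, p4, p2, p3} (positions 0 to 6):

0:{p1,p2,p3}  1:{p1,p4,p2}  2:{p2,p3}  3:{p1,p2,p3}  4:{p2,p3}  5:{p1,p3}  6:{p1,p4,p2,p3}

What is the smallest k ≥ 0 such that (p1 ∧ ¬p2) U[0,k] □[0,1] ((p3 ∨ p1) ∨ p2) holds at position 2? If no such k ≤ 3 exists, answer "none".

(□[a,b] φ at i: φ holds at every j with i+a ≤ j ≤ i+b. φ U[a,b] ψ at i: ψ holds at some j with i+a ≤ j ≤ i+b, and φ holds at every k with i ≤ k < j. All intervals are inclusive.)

0

Need earliest j ≥ 2 with □[0,1] ((p3 ∨ p1) ∨ p2), and (p1 ∧ ¬p2) at every k in [2,j-1].
  j=2: rhs holds (empty prefix). k = 0.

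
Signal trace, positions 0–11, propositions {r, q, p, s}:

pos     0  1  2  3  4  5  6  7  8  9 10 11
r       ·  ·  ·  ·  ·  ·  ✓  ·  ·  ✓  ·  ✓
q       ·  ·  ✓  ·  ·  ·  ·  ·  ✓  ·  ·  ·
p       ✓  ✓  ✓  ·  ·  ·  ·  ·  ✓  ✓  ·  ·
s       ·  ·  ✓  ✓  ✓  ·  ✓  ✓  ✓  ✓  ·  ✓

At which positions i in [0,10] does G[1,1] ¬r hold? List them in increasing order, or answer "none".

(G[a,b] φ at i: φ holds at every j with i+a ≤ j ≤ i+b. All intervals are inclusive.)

0, 1, 2, 3, 4, 6, 7, 9

Evaluate at each i in [0,10]:
  i=0: ✓ (all of [1,1])
  i=1: ✓ (all of [2,2])
  i=2: ✓ (all of [3,3])
  i=3: ✓ (all of [4,4])
  i=4: ✓ (all of [5,5])
  i=5: ✗ (fails at j=6)
  i=6: ✓ (all of [7,7])
  i=7: ✓ (all of [8,8])
  i=8: ✗ (fails at j=9)
  i=9: ✓ (all of [10,10])
  i=10: ✗ (fails at j=11)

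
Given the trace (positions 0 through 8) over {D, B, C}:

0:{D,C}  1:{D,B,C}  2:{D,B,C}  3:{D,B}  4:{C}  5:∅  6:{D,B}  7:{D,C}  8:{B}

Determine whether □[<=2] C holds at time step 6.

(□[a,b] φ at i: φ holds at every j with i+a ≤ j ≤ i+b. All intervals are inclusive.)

False

Check C at every j in [6,8]:
  j=6: false
  j=7: true
  j=8: false
Fails at j=6 → formula fails.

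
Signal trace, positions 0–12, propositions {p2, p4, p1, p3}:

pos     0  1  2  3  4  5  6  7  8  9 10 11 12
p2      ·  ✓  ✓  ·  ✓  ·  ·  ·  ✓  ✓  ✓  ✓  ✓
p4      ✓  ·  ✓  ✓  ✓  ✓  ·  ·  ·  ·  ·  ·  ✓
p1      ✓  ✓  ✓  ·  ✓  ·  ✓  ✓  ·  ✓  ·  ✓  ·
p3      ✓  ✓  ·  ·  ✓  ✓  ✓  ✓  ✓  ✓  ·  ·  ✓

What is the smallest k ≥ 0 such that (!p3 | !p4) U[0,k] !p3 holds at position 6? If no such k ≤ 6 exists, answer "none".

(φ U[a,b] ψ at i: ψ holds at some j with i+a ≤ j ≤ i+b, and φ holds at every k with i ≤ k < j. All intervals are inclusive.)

4

Need earliest j ≥ 6 with !p3, and (!p3 | !p4) at every k in [6,j-1].
  j=6: rhs fails.
  j=7: rhs fails.
  j=8: rhs fails.
  j=9: rhs fails.
  j=10: rhs holds; lhs holds on [6,9]. k = 4.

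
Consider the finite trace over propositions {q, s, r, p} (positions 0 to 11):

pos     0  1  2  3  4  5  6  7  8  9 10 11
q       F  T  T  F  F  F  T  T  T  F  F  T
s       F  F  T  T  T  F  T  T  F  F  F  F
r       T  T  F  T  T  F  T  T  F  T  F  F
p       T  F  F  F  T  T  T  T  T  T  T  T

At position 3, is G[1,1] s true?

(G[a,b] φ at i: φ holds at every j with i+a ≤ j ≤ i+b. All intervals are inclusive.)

Check s at every j in [4,4]:
  j=4: true
All positions satisfy it → formula holds.

True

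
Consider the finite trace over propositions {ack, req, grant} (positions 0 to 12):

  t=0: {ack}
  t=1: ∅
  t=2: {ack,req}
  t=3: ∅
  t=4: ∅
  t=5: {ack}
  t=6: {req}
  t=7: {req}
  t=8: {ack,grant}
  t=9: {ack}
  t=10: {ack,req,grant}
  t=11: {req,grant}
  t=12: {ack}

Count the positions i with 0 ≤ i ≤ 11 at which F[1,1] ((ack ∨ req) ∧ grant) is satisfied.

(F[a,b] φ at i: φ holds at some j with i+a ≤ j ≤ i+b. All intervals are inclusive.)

3

Evaluate at each i in [0,11]:
  i=0: ✗ (none in [1,1])
  i=1: ✗ (none in [2,2])
  i=2: ✗ (none in [3,3])
  i=3: ✗ (none in [4,4])
  i=4: ✗ (none in [5,5])
  i=5: ✗ (none in [6,6])
  i=6: ✗ (none in [7,7])
  i=7: ✓ (witness j=8)
  i=8: ✗ (none in [9,9])
  i=9: ✓ (witness j=10)
  i=10: ✓ (witness j=11)
  i=11: ✗ (none in [12,12])
Positions where it holds: {7, 9, 10} → 3.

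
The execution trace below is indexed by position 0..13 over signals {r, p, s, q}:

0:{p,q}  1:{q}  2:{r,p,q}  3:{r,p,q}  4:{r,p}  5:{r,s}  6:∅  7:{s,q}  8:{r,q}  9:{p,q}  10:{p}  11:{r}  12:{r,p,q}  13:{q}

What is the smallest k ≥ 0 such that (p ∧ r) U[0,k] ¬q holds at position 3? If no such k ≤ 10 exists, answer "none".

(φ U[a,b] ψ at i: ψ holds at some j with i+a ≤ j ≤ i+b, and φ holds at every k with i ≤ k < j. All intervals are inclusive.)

1

Need earliest j ≥ 3 with ¬q, and (p ∧ r) at every k in [3,j-1].
  j=3: rhs fails.
  j=4: rhs holds; lhs holds on [3,3]. k = 1.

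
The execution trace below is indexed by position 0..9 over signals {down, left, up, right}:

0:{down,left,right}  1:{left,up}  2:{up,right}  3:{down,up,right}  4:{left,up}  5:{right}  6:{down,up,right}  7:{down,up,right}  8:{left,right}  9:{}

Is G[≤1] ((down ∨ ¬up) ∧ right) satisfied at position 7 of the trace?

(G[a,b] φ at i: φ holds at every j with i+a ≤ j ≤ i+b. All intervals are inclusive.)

Yes

Check ((down ∨ ¬up) ∧ right) at every j in [7,8]:
  j=7: true
  j=8: true
All positions satisfy it → formula holds.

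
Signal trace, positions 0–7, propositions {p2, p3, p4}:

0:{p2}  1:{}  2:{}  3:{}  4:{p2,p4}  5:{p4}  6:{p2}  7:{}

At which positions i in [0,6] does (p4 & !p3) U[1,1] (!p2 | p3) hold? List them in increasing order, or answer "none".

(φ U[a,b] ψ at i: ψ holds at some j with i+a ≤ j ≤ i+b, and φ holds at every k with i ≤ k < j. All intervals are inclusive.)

Evaluate at each i in [0,6]:
  i=0: ✗ (lhs fails at k=0 before rhs at j=1)
  i=1: ✗ (lhs fails at k=1 before rhs at j=2)
  i=2: ✗ (lhs fails at k=2 before rhs at j=3)
  i=3: ✗ (no rhs in [4,4])
  i=4: ✓ (rhs at j=5; lhs holds on [4,4])
  i=5: ✗ (no rhs in [6,6])
  i=6: ✗ (lhs fails at k=6 before rhs at j=7)

4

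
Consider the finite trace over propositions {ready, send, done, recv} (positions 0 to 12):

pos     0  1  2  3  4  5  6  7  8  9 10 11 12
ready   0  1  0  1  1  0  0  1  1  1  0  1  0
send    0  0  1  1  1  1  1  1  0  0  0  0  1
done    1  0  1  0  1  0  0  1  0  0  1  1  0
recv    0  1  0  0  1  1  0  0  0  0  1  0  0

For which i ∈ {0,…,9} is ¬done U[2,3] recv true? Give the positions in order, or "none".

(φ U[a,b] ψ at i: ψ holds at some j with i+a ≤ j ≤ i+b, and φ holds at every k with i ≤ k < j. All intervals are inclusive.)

8

Evaluate at each i in [0,9]:
  i=0: ✗ (no rhs in [2,3])
  i=1: ✗ (lhs fails at k=2 before rhs at j=4)
  i=2: ✗ (lhs fails at k=2 before rhs at j=4)
  i=3: ✗ (lhs fails at k=4 before rhs at j=5)
  i=4: ✗ (no rhs in [6,7])
  i=5: ✗ (no rhs in [7,8])
  i=6: ✗ (no rhs in [8,9])
  i=7: ✗ (lhs fails at k=7 before rhs at j=10)
  i=8: ✓ (rhs at j=10; lhs holds on [8,9])
  i=9: ✗ (no rhs in [11,12])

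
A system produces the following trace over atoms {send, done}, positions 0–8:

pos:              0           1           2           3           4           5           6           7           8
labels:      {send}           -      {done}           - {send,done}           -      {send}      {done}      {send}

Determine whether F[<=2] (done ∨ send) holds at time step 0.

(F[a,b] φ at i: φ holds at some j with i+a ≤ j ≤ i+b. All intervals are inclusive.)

Holds

Check (done ∨ send) at each j in [0,2]:
  j=0: true
  j=1: false
  j=2: true
Found at j=0 → formula holds.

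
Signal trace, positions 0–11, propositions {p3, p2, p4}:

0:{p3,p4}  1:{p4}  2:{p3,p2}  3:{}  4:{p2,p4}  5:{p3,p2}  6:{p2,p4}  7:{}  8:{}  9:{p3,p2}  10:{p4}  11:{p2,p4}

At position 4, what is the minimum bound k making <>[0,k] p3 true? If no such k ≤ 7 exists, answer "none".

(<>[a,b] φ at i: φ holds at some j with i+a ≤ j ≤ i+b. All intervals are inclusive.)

Scan j = 4,5,… for p3:
  j=4: fails
  j=5: holds
First hit at j=5, so smallest k = 5-4 = 1.

1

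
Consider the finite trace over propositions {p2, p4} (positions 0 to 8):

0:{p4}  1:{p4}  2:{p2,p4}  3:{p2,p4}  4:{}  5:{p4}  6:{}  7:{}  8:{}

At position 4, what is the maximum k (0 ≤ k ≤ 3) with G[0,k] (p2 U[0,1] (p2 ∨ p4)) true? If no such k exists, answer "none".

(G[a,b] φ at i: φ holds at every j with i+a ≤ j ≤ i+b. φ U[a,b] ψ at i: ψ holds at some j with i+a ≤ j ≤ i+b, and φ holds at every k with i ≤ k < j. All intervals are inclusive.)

(p2 U[0,1] (p2 ∨ p4)) must hold from j=4 onward; find where it first fails.
  j=4: fails → no k works.

none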